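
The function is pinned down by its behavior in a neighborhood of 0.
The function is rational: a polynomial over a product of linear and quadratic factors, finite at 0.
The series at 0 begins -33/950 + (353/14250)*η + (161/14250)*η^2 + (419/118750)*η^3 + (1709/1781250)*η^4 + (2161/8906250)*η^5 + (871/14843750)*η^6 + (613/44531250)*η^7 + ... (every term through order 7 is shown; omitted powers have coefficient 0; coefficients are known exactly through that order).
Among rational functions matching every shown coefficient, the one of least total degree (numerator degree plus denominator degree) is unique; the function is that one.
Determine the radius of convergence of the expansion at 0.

The radius of convergence is 5.

No rational of total degree below 3 reproduces all 8 coefficients; solving the [1/2] Pade equations on them gives f(η) = (29*η/30 - 33/38)/(η - 5)**2, whose expansion matches every shown term.
Denominator factor (η - 5)^2: pole of order 2 at 5, modulus 5.
The radius of convergence is the smallest modulus among the singular points: 5.


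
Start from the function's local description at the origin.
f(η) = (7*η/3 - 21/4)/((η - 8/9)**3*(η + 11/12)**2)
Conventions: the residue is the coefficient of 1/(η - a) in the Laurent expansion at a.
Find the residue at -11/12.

The residue is 30155328/17850625.

At the order-2 pole -11/12 set g(η) = (η - (-11/12))^2*f(η) = (7*η/3 - 21/4)/(η - 8/9)**3.
Order-2 pole: residue = g'(a); g'(-11/12) = 30155328/17850625, so the residue is 30155328/17850625.


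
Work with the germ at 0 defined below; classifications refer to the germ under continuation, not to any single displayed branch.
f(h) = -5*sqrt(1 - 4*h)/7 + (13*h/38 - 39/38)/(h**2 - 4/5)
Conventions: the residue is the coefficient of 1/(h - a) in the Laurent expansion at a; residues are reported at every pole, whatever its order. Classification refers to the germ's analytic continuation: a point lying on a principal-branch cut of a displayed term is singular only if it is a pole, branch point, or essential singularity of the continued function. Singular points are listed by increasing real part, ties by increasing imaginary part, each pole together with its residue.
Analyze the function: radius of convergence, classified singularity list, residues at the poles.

Radius of convergence at 0: 1/4.
At -(2/5)*sqrt(5): a pole of order 1; residue 13/76 + (39/152)*sqrt(5).
At 1/4: an algebraic (square-root) branch point.
At (2/5)*sqrt(5): a pole of order 1; residue 13/76 - (39/152)*sqrt(5).

Denominator factor (h**2 - 4/5): discriminant 16/5, real irrational roots (2/5)*sqrt(5) and -(2/5)*sqrt(5); poles of order 1, moduli (2/5)*sqrt(5) and (2/5)*sqrt(5).
Branch term (-5/7)*sqrt(1 - h/(1/4)): its argument vanishes at h = 1/4, a square-root branch point, modulus 1/4.
The radius of convergence is the smallest modulus among the singular points: 1/4.
The branch term is analytic at -(2/5)*sqrt(5) and contributes nothing to the residue; only the rational part matters.
The factor h**2 - 4/5 splits as (h - a)(h - a') with a = -(2/5)*sqrt(5), a' = (2/5)*sqrt(5). At the order-1 pole a set g(h) = (h - a)*(rational part) = [13*h/38 - 39/38] / (h - a').
Simple pole: residue = g(a) at a = -(2/5)*sqrt(5), which is 13/76 + (39/152)*sqrt(5).
The branch term is analytic at (2/5)*sqrt(5) and contributes nothing to the residue; only the rational part matters.
The factor h**2 - 4/5 splits as (h - a)(h - a') with a = (2/5)*sqrt(5), a' = -(2/5)*sqrt(5). At the order-1 pole a set g(h) = (h - a)*(rational part) = [13*h/38 - 39/38] / (h - a').
Simple pole: residue = g(a) at a = (2/5)*sqrt(5), which is 13/76 - (39/152)*sqrt(5).
List the singular points by increasing real part (a conjugate pair: the negative imaginary part first).


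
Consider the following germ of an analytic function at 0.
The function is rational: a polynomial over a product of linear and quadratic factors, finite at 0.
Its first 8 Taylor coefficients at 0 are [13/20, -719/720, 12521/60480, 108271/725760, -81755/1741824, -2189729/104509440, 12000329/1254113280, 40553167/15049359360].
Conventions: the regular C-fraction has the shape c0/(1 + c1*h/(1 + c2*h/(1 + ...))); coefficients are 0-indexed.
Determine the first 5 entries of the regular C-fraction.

The regular C-fraction coefficients are [13/20, 719/468, -782602/588861, 1140267999/7877671732, -420615/1565204].

Taylor coefficients (read off): a_0 = 13/20, a_1 = -719/720, a_2 = 12521/60480, a_3 = 108271/725760, a_4 = -81755/1741824.
c0 = a_0 = 13/20. Peel one level at a time: if S = 1 + c*h/S' with S'(0) = 1, then c is the h-coefficient of S and S' = c*h/(S - 1).
S_1 = c0/f = 1 + (719/468)*h + (391301/191646)*h^2 + ...; c1 = 719/468.
S_2 = c1*h/(S_1 - 1) = 1 + (-782602/588861)*h + (29237641/151986534)*h^2 + ...; c2 = -782602/588861.
S_3 = c2*h/(S_2 - 1) = 1 + (1140267999/7877671732)*h + (667056779415/17149044931312)*h^2 + ...; c3 = 1140267999/7877671732.
S_4 = c3*h/(S_3 - 1) = 1 + (-420615/1565204)*h + ...; c4 = -420615/1565204.


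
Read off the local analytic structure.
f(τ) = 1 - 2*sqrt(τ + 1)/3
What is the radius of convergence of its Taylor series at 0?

The radius of convergence is 1.

Branch term (-2/3)*sqrt(1 - τ/(-1)): its argument vanishes at τ = -1, a square-root branch point, modulus 1.
The radius of convergence is the smallest modulus among the singular points: 1.


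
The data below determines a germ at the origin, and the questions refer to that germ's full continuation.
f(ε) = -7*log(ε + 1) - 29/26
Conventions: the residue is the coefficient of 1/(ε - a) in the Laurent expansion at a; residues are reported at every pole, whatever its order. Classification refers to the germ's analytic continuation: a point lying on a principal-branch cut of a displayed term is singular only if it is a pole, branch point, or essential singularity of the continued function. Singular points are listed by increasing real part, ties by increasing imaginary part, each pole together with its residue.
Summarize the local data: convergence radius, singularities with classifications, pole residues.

Radius of convergence at 0: 1.
At -1: a logarithmic branch point.

Branch term (-7)*log(1 - ε/(-1)): its argument vanishes at ε = -1, a logarithmic branch point, modulus 1.
The radius of convergence is the smallest modulus among the singular points: 1.


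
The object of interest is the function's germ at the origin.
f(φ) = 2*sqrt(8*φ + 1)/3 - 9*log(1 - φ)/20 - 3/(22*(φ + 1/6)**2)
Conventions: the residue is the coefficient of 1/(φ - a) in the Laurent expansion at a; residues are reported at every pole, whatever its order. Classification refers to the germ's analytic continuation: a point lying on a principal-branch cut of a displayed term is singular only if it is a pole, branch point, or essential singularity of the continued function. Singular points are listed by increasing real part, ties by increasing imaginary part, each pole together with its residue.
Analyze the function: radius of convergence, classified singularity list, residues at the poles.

Radius of convergence at 0: 1/8.
At -1/6: a pole of order 2; residue 0.
At -1/8: an algebraic (square-root) branch point.
At 1: a logarithmic branch point.

Denominator factor (φ + 1/6)^2: pole of order 2 at -1/6, modulus 1/6.
Branch term (2/3)*sqrt(1 - φ/(-1/8)): its argument vanishes at φ = -1/8, a square-root branch point, modulus 1/8.
Branch term (-9/20)*log(1 - φ/(1)): its argument vanishes at φ = 1, a logarithmic branch point, modulus 1.
The radius of convergence is the smallest modulus among the singular points: 1/8.
The branch terms are analytic at -1/6 and contribute nothing to the residue; only the rational part matters.
At the order-2 pole -1/6 set g(φ) = (φ - (-1/6))^2*(rational part) = -3/22.
Order-2 pole: residue = g'(a); g'(-1/6) = 0, so the residue is 0.
List the singular points by increasing real part (a conjugate pair: the negative imaginary part first).


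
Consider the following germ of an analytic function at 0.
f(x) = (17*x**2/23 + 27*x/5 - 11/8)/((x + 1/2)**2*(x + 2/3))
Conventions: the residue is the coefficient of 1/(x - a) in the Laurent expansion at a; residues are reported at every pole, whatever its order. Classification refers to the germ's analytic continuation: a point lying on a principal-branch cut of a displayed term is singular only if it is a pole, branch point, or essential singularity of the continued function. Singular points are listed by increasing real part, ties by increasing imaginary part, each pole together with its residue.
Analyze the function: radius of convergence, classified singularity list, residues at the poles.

Radius of convergence at 0: 1/2.
At -2/3: a pole of order 1; residue -38473/230.
At -1/2: a pole of order 2; residue 38643/230.

Denominator factor (x + 1/2)^2: pole of order 2 at -1/2, modulus 1/2.
Denominator factor (x + 2/3): pole of order 1 at -2/3, modulus 2/3.
The radius of convergence is the smallest modulus among the singular points: 1/2.
At the order-1 pole -2/3 set g(x) = (x - (-2/3))*f(x) = (17*x**2/23 + 27*x/5 - 11/8)/(x + 1/2)**2.
Simple pole: residue = g(a) at a = -2/3, which is -38473/230.
At the order-2 pole -1/2 set g(x) = (x - (-1/2))^2*f(x) = (17*x**2/23 + 27*x/5 - 11/8)/(x + 2/3).
Order-2 pole: residue = g'(a); g'(-1/2) = 38643/230, so the residue is 38643/230.
List the singular points by increasing real part (a conjugate pair: the negative imaginary part first).


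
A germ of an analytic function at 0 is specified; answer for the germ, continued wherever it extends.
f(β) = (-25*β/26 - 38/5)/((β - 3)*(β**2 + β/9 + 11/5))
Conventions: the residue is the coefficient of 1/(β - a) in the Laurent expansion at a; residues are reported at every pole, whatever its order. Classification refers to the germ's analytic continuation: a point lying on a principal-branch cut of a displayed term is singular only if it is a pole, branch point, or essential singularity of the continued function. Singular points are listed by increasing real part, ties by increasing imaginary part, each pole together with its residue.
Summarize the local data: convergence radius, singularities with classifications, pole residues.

Denominator factor (β - 3): pole of order 1 at 3, modulus 3.
Denominator factor (β**2 + β/9 + 11/5): discriminant -3559/405, complex-conjugate roots (-1/18) + ((1/90)*sqrt(17795))*i and (-1/18) - ((1/90)*sqrt(17795))*i; poles of order 1, moduli (1/5)*sqrt(55) and (1/5)*sqrt(55).
The radius of convergence is the smallest modulus among the singular points: (1/5)*sqrt(55).
The factor β**2 + β/9 + 11/5 splits as (β - a)(β - a') with a = (-1/18) - ((1/90)*sqrt(17795))*i, a' = (-1/18) + ((1/90)*sqrt(17795))*i. At the order-1 pole a set g(β) = (β - a)*f(β) = [(-25*β/26 - 38/5)/(β - 3)] / (β - a').
Simple pole: residue = g(a) at a = (-1/18) - ((1/90)*sqrt(17795))*i, which is (4089/8996) + ((147045/32016764)*sqrt(17795))*i.
The factor β**2 + β/9 + 11/5 splits as (β - a)(β - a') with a = (-1/18) + ((1/90)*sqrt(17795))*i, a' = (-1/18) - ((1/90)*sqrt(17795))*i. At the order-1 pole a set g(β) = (β - a)*f(β) = [(-25*β/26 - 38/5)/(β - 3)] / (β - a').
Simple pole: residue = g(a) at a = (-1/18) + ((1/90)*sqrt(17795))*i, which is (4089/8996) - ((147045/32016764)*sqrt(17795))*i.
At the order-1 pole 3 set g(β) = (β - (3))*f(β) = (-25*β/26 - 38/5)/(β**2 + β/9 + 11/5).
Simple pole: residue = g(a) at a = 3, which is -4089/4498.
List the singular points by increasing real part (a conjugate pair: the negative imaginary part first).

Radius of convergence at 0: (1/5)*sqrt(55).
At (-1/18) - ((1/90)*sqrt(17795))*i: a pole of order 1; residue (4089/8996) + ((147045/32016764)*sqrt(17795))*i.
At (-1/18) + ((1/90)*sqrt(17795))*i: a pole of order 1; residue (4089/8996) - ((147045/32016764)*sqrt(17795))*i.
At 3: a pole of order 1; residue -4089/4498.


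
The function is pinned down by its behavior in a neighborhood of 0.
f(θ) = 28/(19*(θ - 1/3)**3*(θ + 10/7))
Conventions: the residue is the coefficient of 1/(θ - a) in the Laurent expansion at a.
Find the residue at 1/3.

At the order-3 pole 1/3 set g(θ) = (θ - (1/3))^3*f(θ) = 28/(19*(θ + 10/7)).
Order-3 pole: residue = g''(a)/2; g''(1/3) = 518616/962407, so the residue is 259308/962407.

The residue is 259308/962407.


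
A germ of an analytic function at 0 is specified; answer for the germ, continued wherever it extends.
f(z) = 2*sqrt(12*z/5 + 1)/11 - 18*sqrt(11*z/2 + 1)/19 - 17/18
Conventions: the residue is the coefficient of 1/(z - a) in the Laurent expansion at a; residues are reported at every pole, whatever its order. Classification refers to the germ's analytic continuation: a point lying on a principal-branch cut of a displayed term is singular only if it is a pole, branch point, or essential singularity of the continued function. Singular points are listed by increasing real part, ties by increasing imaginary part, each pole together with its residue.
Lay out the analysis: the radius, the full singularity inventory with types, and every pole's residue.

Branch term (2/11)*sqrt(1 - z/(-5/12)): its argument vanishes at z = -5/12, a square-root branch point, modulus 5/12.
Branch term (-18/19)*sqrt(1 - z/(-2/11)): its argument vanishes at z = -2/11, a square-root branch point, modulus 2/11.
The radius of convergence is the smallest modulus among the singular points: 2/11.
List the singular points by increasing real part (a conjugate pair: the negative imaginary part first).

Radius of convergence at 0: 2/11.
At -5/12: an algebraic (square-root) branch point.
At -2/11: an algebraic (square-root) branch point.


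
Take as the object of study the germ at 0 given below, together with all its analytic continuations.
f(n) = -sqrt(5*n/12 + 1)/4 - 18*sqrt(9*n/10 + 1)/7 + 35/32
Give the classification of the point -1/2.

The point is a regular point.

There is no denominator, hence no pole anywhere.
Branch term sqrt(1 - n/(-12/5)): argument at -1/2 is 19/24, nonzero, so -1/2 is not its branch point (a point on a principal cut is still regular for the continued germ).
Branch term sqrt(1 - n/(-10/9)): argument at -1/2 is 11/20, nonzero, so -1/2 is not its branch point (a point on a principal cut is still regular for the continued germ).
So the germ continues analytically to -1/2.


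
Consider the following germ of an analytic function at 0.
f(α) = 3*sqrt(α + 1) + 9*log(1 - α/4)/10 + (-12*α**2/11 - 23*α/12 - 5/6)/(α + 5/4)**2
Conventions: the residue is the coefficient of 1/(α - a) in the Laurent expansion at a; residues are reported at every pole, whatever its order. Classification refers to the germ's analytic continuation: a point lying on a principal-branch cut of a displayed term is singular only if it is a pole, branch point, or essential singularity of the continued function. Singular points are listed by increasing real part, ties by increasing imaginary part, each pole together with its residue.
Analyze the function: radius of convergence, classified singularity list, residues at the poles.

Radius of convergence at 0: 1.
At -5/4: a pole of order 2; residue 107/132.
At -1: an algebraic (square-root) branch point.
At 4: a logarithmic branch point.

Denominator factor (α + 5/4)^2: pole of order 2 at -5/4, modulus 5/4.
Branch term (3)*sqrt(1 - α/(-1)): its argument vanishes at α = -1, a square-root branch point, modulus 1.
Branch term (9/10)*log(1 - α/(4)): its argument vanishes at α = 4, a logarithmic branch point, modulus 4.
The radius of convergence is the smallest modulus among the singular points: 1.
The branch terms are analytic at -5/4 and contribute nothing to the residue; only the rational part matters.
At the order-2 pole -5/4 set g(α) = (α - (-5/4))^2*(rational part) = -12*α**2/11 - 23*α/12 - 5/6.
Order-2 pole: residue = g'(a); g'(-5/4) = 107/132, so the residue is 107/132.
List the singular points by increasing real part (a conjugate pair: the negative imaginary part first).


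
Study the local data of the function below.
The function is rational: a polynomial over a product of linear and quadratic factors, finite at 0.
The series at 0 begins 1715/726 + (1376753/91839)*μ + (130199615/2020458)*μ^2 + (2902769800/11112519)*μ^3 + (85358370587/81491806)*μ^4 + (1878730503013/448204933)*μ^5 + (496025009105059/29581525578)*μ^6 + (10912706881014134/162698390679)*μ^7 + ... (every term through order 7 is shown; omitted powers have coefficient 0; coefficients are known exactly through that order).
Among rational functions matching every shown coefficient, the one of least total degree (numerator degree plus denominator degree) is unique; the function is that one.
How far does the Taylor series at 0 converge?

The radius of convergence is 1/4.

No rational of total degree below 5 reproduces all 8 coefficients; solving the [2/3] Pade equations on them gives f(μ) = (μ**2 - 36*μ/23 - 35/24)/((μ - 11/7)**2*(μ - 1/4)), whose expansion matches every shown term.
Denominator factor (μ - 11/7)^2: pole of order 2 at 11/7, modulus 11/7.
Denominator factor (μ - 1/4): pole of order 1 at 1/4, modulus 1/4.
The radius of convergence is the smallest modulus among the singular points: 1/4.


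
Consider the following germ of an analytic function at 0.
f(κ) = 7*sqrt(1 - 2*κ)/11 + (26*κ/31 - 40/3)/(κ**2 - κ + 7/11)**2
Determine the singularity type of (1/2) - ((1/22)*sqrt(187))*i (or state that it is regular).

The point is a pole of order 2.

The denominator factor κ**2 - κ + 7/11 vanishes at (1/2) - ((1/22)*sqrt(187))*i and appears to the power 2; the numerator there equals (-1201/93) - ((13/341)*sqrt(187))*i, nonzero, and no other factor vanishes.
The branch terms are analytic at this point.
Hence a pole whose order is the multiplicity, 2.


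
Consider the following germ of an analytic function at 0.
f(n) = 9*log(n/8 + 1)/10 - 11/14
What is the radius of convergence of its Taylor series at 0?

The radius of convergence is 8.

Branch term (9/10)*log(1 - n/(-8)): its argument vanishes at n = -8, a logarithmic branch point, modulus 8.
The radius of convergence is the smallest modulus among the singular points: 8.


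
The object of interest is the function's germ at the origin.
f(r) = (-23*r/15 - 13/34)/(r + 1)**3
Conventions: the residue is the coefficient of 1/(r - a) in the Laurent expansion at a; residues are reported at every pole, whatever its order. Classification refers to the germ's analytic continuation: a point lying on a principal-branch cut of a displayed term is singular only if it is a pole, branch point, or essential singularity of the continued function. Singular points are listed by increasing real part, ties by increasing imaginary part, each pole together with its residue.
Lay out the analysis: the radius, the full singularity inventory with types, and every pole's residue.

Denominator factor (r + 1)^3: pole of order 3 at -1, modulus 1.
The radius of convergence is the smallest modulus among the singular points: 1.
At the order-3 pole -1 set g(r) = (r - (-1))^3*f(r) = -23*r/15 - 13/34.
Order-3 pole: residue = g''(a)/2; g''(-1) = 0, so the residue is 0.

Radius of convergence at 0: 1.
At -1: a pole of order 3; residue 0.


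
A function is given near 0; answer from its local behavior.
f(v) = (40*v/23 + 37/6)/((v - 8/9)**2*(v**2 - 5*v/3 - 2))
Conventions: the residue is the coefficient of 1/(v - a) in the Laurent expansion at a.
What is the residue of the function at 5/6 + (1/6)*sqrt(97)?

The factor v**2 - 5*v/3 - 2 splits as (v - a)(v - a') with a = 5/6 + (1/6)*sqrt(97), a' = 5/6 - (1/6)*sqrt(97). At the order-1 pole a set g(v) = (v - a)*f(v) = [(40*v/23 + 37/6)/(v - 8/9)**2] / (v - a').
Simple pole: residue = g(a) at a = 5/6 + (1/6)*sqrt(97), which is 1671273/4372208 + (38145087/424104176)*sqrt(97).

The residue is 1671273/4372208 + (38145087/424104176)*sqrt(97).


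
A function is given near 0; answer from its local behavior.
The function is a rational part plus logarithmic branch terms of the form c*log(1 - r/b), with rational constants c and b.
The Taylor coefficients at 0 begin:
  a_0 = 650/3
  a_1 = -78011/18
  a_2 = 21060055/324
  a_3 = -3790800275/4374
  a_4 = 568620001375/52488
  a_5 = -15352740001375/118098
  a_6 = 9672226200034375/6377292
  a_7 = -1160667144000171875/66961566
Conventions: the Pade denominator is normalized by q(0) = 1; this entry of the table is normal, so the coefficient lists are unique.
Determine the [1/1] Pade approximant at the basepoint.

Taylor coefficients needed (read off): a_0 = 650/3, a_1 = -78011/18, a_2 = 21060055/324.
Write the denominator as Q(r) = 1 + q1*r. Requiring Q*f - P = O(r^3) with deg P <= 1 kills the coefficients of r^2..r^2 in Q*f:
  r^2: a_2 + q1*a_1 = 0, i.e. 21060055/324 + (-78011/18)*q1 = 0.
Solving this linear system: q1 = 21060055/1404198.
The numerator is Q*f truncated at degree 1: P0 = a_0 = 650/3; P1 = a_1 + q1*a_0 = -4568112613/4212594.

The Pade approximant has numerator coefficients [650/3, -4568112613/4212594]; denominator coefficients [1, 21060055/1404198].


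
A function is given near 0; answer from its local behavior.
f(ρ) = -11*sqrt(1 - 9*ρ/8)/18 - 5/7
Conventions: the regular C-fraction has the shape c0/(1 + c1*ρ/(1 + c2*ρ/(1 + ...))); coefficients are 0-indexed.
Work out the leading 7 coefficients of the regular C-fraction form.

The regular C-fraction coefficients are [-167/126, 693/2672, -2889/5344, -501/3424, -1425/3424, -2889/15200, -5661/15200].

Taylor coefficients (expand at 0): a_0 = -167/126, a_1 = 11/32, a_2 = 99/1024, a_3 = 891/16384, a_4 = 40095/1048576, a_5 = 505197/16777216, a_6 = 13640319/536870912.
c0 = a_0 = -167/126. Peel one level at a time: if S = 1 + c*ρ/S' with S'(0) = 1, then c is the ρ-coefficient of S and S' = c*ρ/(S - 1).
S_1 = c0/f = 1 + (693/2672)*ρ + (2002077/14279168)*ρ^2 + ...; c1 = 693/2672.
S_2 = c1*ρ/(S_1 - 1) = 1 + (-2889/5344)*ρ + (-81/1024)*ρ^2 + ...; c2 = -2889/5344.
S_3 = c2*ρ/(S_2 - 1) = 1 + (-501/3424)*ρ + (-713925/11723776)*ρ^2 + ...; c3 = -501/3424.
S_4 = c3*ρ/(S_3 - 1) = 1 + (-1425/3424)*ρ + (-81/1024)*ρ^2 + ...; c4 = -1425/3424.
S_5 = c4*ρ/(S_4 - 1) = 1 + (-2889/15200)*ρ + (-16354629/231040000)*ρ^2 + ...; c5 = -2889/15200.
S_6 = c5*ρ/(S_5 - 1) = 1 + (-5661/15200)*ρ + ...; c6 = -5661/15200.


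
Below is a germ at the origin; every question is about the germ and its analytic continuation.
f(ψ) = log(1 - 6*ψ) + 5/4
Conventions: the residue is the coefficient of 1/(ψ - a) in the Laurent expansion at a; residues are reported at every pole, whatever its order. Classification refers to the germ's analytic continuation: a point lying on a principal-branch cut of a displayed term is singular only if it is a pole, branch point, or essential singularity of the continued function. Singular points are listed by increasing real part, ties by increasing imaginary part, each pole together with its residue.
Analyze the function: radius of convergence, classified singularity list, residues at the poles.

Radius of convergence at 0: 1/6.
At 1/6: a logarithmic branch point.

Branch term (1)*log(1 - ψ/(1/6)): its argument vanishes at ψ = 1/6, a logarithmic branch point, modulus 1/6.
The radius of convergence is the smallest modulus among the singular points: 1/6.


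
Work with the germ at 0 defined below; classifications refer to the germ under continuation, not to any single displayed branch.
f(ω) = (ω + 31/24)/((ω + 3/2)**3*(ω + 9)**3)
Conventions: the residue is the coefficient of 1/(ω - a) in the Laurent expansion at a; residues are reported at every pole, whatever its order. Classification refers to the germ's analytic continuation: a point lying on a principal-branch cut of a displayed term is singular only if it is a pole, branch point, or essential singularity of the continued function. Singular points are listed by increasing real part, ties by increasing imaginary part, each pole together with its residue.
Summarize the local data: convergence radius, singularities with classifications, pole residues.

Radius of convergence at 0: 3/2.
At -9: a pole of order 3; residue 152/151875.
At -3/2: a pole of order 3; residue -152/151875.

Denominator factor (ω + 3/2)^3: pole of order 3 at -3/2, modulus 3/2.
Denominator factor (ω + 9)^3: pole of order 3 at -9, modulus 9.
The radius of convergence is the smallest modulus among the singular points: 3/2.
At the order-3 pole -9 set g(ω) = (ω - (-9))^3*f(ω) = (ω + 31/24)/(ω + 3/2)**3.
Order-3 pole: residue = g''(a)/2; g''(-9) = 304/151875, so the residue is 152/151875.
At the order-3 pole -3/2 set g(ω) = (ω - (-3/2))^3*f(ω) = (ω + 31/24)/(ω + 9)**3.
Order-3 pole: residue = g''(a)/2; g''(-3/2) = -304/151875, so the residue is -152/151875.
List the singular points by increasing real part (a conjugate pair: the negative imaginary part first).


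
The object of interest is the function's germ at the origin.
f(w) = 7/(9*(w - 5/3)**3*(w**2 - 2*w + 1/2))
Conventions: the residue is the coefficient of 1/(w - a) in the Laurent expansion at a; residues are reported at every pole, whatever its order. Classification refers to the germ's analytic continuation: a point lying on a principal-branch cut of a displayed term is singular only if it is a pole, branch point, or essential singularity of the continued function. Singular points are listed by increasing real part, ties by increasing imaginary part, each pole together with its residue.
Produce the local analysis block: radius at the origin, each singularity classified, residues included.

Radius of convergence at 0: 1 - (1/2)*sqrt(2).
At 1 - (1/2)*sqrt(2): a pole of order 1; residue 4158 - (2940)*sqrt(2).
At 5/3: a pole of order 3; residue -8316.
At 1 + (1/2)*sqrt(2): a pole of order 1; residue 4158 + (2940)*sqrt(2).

Denominator factor (w - 5/3)^3: pole of order 3 at 5/3, modulus 5/3.
Denominator factor (w**2 - 2*w + 1/2): discriminant 2, real irrational roots 1 + (1/2)*sqrt(2) and 1 - (1/2)*sqrt(2); poles of order 1, moduli 1 + (1/2)*sqrt(2) and 1 - (1/2)*sqrt(2).
The radius of convergence is the smallest modulus among the singular points: 1 - (1/2)*sqrt(2).
The factor w**2 - 2*w + 1/2 splits as (w - a)(w - a') with a = 1 - (1/2)*sqrt(2), a' = 1 + (1/2)*sqrt(2). At the order-1 pole a set g(w) = (w - a)*f(w) = [7/(9*(w - 5/3)**3)] / (w - a').
Simple pole: residue = g(a) at a = 1 - (1/2)*sqrt(2), which is 4158 - (2940)*sqrt(2).
At the order-3 pole 5/3 set g(w) = (w - (5/3))^3*f(w) = 7/(9*(w**2 - 2*w + 1/2)).
Order-3 pole: residue = g''(a)/2; g''(5/3) = -16632, so the residue is -8316.
The factor w**2 - 2*w + 1/2 splits as (w - a)(w - a') with a = 1 + (1/2)*sqrt(2), a' = 1 - (1/2)*sqrt(2). At the order-1 pole a set g(w) = (w - a)*f(w) = [7/(9*(w - 5/3)**3)] / (w - a').
Simple pole: residue = g(a) at a = 1 + (1/2)*sqrt(2), which is 4158 + (2940)*sqrt(2).
List the singular points by increasing real part (a conjugate pair: the negative imaginary part first).


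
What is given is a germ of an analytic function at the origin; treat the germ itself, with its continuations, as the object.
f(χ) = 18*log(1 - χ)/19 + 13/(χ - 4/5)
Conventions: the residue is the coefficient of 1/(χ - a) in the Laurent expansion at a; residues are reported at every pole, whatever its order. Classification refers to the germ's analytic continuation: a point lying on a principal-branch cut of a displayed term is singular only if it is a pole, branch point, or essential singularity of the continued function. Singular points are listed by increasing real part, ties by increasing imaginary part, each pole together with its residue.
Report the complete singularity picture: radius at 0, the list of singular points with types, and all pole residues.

Denominator factor (χ - 4/5): pole of order 1 at 4/5, modulus 4/5.
Branch term (18/19)*log(1 - χ/(1)): its argument vanishes at χ = 1, a logarithmic branch point, modulus 1.
The radius of convergence is the smallest modulus among the singular points: 4/5.
The branch term is analytic at 4/5 and contributes nothing to the residue; only the rational part matters.
At the order-1 pole 4/5 set g(χ) = (χ - (4/5))*(rational part) = 13.
Simple pole: residue = g(a) at a = 4/5, which is 13.
List the singular points by increasing real part (a conjugate pair: the negative imaginary part first).

Radius of convergence at 0: 4/5.
At 4/5: a pole of order 1; residue 13.
At 1: a logarithmic branch point.


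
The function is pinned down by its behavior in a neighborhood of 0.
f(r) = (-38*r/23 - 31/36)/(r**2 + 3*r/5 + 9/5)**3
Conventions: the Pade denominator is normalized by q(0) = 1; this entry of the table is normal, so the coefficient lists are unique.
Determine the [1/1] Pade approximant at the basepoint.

Taylor coefficients needed (expand at 0): a_0 = -3875/26244, a_1 = -81875/603612, a_2 = 260125/603612.
Write the denominator as Q(r) = 1 + q1*r. Requiring Q*f - P = O(r^3) with deg P <= 1 kills the coefficients of r^2..r^2 in Q*f:
  r^2: a_2 + q1*a_1 = 0, i.e. 260125/603612 + (-81875/603612)*q1 = 0.
Solving this linear system: q1 = 2081/655.
The numerator is Q*f truncated at degree 1: P0 = a_0 = -3875/26244; P1 = a_1 + q1*a_0 = -23909725/39536586.

The Pade approximant has numerator coefficients [-3875/26244, -23909725/39536586]; denominator coefficients [1, 2081/655].


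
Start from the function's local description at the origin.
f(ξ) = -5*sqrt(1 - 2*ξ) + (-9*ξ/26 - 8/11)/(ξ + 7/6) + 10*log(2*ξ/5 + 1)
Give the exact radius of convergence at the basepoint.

The radius of convergence is 1/2.

Denominator factor (ξ + 7/6): pole of order 1 at -7/6, modulus 7/6.
Branch term (10)*log(1 - ξ/(-5/2)): its argument vanishes at ξ = -5/2, a logarithmic branch point, modulus 5/2.
Branch term (-5)*sqrt(1 - ξ/(1/2)): its argument vanishes at ξ = 1/2, a square-root branch point, modulus 1/2.
The radius of convergence is the smallest modulus among the singular points: 1/2.


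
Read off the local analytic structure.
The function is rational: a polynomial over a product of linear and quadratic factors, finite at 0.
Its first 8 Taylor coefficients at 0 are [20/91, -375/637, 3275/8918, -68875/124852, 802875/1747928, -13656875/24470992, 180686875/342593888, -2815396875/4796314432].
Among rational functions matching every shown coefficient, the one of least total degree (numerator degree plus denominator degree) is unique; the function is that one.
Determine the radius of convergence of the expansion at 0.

No rational of total degree below 3 reproduces all 8 coefficients; solving the [1/2] Pade equations on them gives f(β) = (5*β/7 - 4/13)/(β**2 - β/2 - 7/5), whose expansion matches every shown term.
Denominator factor (β**2 - β/2 - 7/5): discriminant 117/20, real irrational roots 1/4 + (3/20)*sqrt(65) and 1/4 - (3/20)*sqrt(65); poles of order 1, moduli 1/4 + (3/20)*sqrt(65) and -1/4 + (3/20)*sqrt(65).
The radius of convergence is the smallest modulus among the singular points: -1/4 + (3/20)*sqrt(65).

The radius of convergence is -1/4 + (3/20)*sqrt(65).


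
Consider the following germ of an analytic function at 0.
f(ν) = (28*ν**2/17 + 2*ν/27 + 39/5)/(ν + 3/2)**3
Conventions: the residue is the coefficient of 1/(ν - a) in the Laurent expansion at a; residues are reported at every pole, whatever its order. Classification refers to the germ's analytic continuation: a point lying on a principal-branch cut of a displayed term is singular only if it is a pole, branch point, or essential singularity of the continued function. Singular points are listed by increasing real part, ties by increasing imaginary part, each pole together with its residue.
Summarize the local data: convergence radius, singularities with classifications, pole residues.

Denominator factor (ν + 3/2)^3: pole of order 3 at -3/2, modulus 3/2.
The radius of convergence is the smallest modulus among the singular points: 3/2.
At the order-3 pole -3/2 set g(ν) = (ν - (-3/2))^3*f(ν) = 28*ν**2/17 + 2*ν/27 + 39/5.
Order-3 pole: residue = g''(a)/2; g''(-3/2) = 56/17, so the residue is 28/17.

Radius of convergence at 0: 3/2.
At -3/2: a pole of order 3; residue 28/17.


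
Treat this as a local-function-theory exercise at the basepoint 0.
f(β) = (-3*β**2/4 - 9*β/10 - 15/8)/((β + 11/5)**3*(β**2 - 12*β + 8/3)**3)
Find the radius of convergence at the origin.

Denominator factor (β**2 - 12*β + 8/3)^3: discriminant 400/3, real irrational roots 6 + (10/3)*sqrt(3) and 6 - (10/3)*sqrt(3); poles of order 3, moduli 6 + (10/3)*sqrt(3) and 6 - (10/3)*sqrt(3).
Denominator factor (β + 11/5)^3: pole of order 3 at -11/5, modulus 11/5.
The radius of convergence is the smallest modulus among the singular points: 6 - (10/3)*sqrt(3).

The radius of convergence is 6 - (10/3)*sqrt(3).


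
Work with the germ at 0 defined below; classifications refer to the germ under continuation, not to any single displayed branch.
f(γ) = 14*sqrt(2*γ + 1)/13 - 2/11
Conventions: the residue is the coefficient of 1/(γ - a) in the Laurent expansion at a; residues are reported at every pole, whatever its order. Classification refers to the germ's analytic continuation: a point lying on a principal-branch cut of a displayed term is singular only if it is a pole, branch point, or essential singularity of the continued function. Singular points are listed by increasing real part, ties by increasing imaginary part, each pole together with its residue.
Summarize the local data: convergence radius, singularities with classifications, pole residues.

Radius of convergence at 0: 1/2.
At -1/2: an algebraic (square-root) branch point.

Branch term (14/13)*sqrt(1 - γ/(-1/2)): its argument vanishes at γ = -1/2, a square-root branch point, modulus 1/2.
The radius of convergence is the smallest modulus among the singular points: 1/2.


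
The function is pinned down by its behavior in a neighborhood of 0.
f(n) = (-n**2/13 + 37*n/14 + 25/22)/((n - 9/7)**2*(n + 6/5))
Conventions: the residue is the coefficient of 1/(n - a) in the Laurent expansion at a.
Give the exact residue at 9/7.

The residue is 585275/2164734.

At the order-2 pole 9/7 set g(n) = (n - (9/7))^2*f(n) = (-n**2/13 + 37*n/14 + 25/22)/(n + 6/5).
Order-2 pole: residue = g'(a); g'(9/7) = 585275/2164734, so the residue is 585275/2164734.


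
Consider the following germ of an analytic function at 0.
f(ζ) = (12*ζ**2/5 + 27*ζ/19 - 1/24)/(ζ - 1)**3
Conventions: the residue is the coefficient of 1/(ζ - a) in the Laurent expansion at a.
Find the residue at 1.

At the order-3 pole 1 set g(ζ) = (ζ - (1))^3*f(ζ) = 12*ζ**2/5 + 27*ζ/19 - 1/24.
Order-3 pole: residue = g''(a)/2; g''(1) = 24/5, so the residue is 12/5.

The residue is 12/5.


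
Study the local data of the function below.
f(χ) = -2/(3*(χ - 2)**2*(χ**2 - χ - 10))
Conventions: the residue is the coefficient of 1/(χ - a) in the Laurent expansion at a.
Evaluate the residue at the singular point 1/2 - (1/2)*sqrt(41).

The factor χ**2 - χ - 10 splits as (χ - a)(χ - a') with a = 1/2 - (1/2)*sqrt(41), a' = 1/2 + (1/2)*sqrt(41). At the order-1 pole a set g(χ) = (χ - a)*f(χ) = [-2/(3*(χ - 2)**2)] / (χ - a').
Simple pole: residue = g(a) at a = 1/2 - (1/2)*sqrt(41), which is -1/64 + (25/7872)*sqrt(41).

The residue is -1/64 + (25/7872)*sqrt(41).


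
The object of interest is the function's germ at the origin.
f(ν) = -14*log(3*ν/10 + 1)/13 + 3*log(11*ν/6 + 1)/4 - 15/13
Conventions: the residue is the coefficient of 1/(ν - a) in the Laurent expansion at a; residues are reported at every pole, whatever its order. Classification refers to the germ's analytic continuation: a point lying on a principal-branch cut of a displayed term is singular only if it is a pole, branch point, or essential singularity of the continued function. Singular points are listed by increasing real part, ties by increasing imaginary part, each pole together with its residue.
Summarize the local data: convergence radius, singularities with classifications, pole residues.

Radius of convergence at 0: 6/11.
At -10/3: a logarithmic branch point.
At -6/11: a logarithmic branch point.

Branch term (3/4)*log(1 - ν/(-6/11)): its argument vanishes at ν = -6/11, a logarithmic branch point, modulus 6/11.
Branch term (-14/13)*log(1 - ν/(-10/3)): its argument vanishes at ν = -10/3, a logarithmic branch point, modulus 10/3.
The radius of convergence is the smallest modulus among the singular points: 6/11.
List the singular points by increasing real part (a conjugate pair: the negative imaginary part first).


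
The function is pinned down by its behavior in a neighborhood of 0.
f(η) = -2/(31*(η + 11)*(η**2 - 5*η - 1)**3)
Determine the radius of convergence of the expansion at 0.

Denominator factor (η**2 - 5*η - 1)^3: discriminant 29, real irrational roots 5/2 + (1/2)*sqrt(29) and 5/2 - (1/2)*sqrt(29); poles of order 3, moduli 5/2 + (1/2)*sqrt(29) and -5/2 + (1/2)*sqrt(29).
Denominator factor (η + 11): pole of order 1 at -11, modulus 11.
The radius of convergence is the smallest modulus among the singular points: -5/2 + (1/2)*sqrt(29).

The radius of convergence is -5/2 + (1/2)*sqrt(29).


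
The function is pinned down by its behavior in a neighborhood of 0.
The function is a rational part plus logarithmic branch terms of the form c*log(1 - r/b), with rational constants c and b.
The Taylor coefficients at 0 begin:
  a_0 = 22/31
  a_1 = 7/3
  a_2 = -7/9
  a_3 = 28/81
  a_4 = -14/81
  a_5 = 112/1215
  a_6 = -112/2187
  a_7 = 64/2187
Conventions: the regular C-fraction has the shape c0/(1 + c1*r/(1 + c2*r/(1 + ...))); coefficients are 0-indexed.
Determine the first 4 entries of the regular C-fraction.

Taylor coefficients (read off): a_0 = 22/31, a_1 = 7/3, a_2 = -7/9, a_3 = 28/81.
c0 = a_0 = 22/31. Peel one level at a time: if S = 1 + c*r/S' with S'(0) = 1, then c is the r-coefficient of S and S' = c*r/(S - 1).
S_1 = c0/f = 1 + (-217/66)*r + (51863/4356)*r^2 + ...; c1 = -217/66.
S_2 = c1*r/(S_1 - 1) = 1 + (239/66)*r + (-1/27)*r^2 + ...; c2 = 239/66.
S_3 = c2*r/(S_2 - 1) = 1 + (22/2151)*r + ...; c3 = 22/2151.

The regular C-fraction coefficients are [22/31, -217/66, 239/66, 22/2151].


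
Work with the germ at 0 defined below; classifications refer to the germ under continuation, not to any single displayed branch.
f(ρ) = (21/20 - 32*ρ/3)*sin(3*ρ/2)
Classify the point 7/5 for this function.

The point is a regular point.

There is no denominator, hence no pole anywhere.
The factor sin(3*ρ/2) is entire.
So the germ continues analytically to 7/5.


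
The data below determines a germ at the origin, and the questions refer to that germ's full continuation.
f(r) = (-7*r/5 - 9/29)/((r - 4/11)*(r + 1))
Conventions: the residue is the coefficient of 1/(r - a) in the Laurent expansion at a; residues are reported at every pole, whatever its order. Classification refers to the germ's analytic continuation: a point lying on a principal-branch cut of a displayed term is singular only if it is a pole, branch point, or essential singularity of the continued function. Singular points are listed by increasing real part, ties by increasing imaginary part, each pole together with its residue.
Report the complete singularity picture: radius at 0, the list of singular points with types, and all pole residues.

Radius of convergence at 0: 4/11.
At -1: a pole of order 1; residue -1738/2175.
At 4/11: a pole of order 1; residue -1307/2175.

Denominator factor (r + 1): pole of order 1 at -1, modulus 1.
Denominator factor (r - 4/11): pole of order 1 at 4/11, modulus 4/11.
The radius of convergence is the smallest modulus among the singular points: 4/11.
At the order-1 pole -1 set g(r) = (r - (-1))*f(r) = (-7*r/5 - 9/29)/(r - 4/11).
Simple pole: residue = g(a) at a = -1, which is -1738/2175.
At the order-1 pole 4/11 set g(r) = (r - (4/11))*f(r) = (-7*r/5 - 9/29)/(r + 1).
Simple pole: residue = g(a) at a = 4/11, which is -1307/2175.
List the singular points by increasing real part (a conjugate pair: the negative imaginary part first).


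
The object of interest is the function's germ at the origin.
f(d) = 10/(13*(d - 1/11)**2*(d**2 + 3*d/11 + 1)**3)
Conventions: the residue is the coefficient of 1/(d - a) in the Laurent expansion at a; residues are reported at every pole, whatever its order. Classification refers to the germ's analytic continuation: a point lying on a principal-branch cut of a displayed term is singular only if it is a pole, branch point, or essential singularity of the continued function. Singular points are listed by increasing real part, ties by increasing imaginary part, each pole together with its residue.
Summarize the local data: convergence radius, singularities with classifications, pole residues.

Radius of convergence at 0: 1/11.
At (-3/22) - ((5/22)*sqrt(19))*i: a pole of order 3; residue (58461513/126953125) - ((105172261887/870771484375)*sqrt(19))*i.
At (-3/22) + ((5/22)*sqrt(19))*i: a pole of order 3; residue (58461513/126953125) + ((105172261887/870771484375)*sqrt(19))*i.
At 1/11: a pole of order 2; residue -116923026/126953125.
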